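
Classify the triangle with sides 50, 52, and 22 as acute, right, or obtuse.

acute

Compare the square of the longest side to the sum of squares of the other two: 22² + 50² = 2984 > 2704 = 52².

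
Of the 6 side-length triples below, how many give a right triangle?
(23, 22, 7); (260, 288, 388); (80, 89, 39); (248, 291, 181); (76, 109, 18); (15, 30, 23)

2

(23,22,7): 7²+22² = 533 > 529 = 23² → acute
(260,288,388): 260²+288² = 150544 = 388² → right
(80,89,39): 39²+80² = 7921 = 89² → right
(248,291,181): 181²+248² = 94265 > 84681 = 291² → acute
(76,109,18): 18+76 ≤ 109, not a triangle
(15,30,23): 15²+23² = 754 < 900 = 30² → obtuse
2 of the 6 are right.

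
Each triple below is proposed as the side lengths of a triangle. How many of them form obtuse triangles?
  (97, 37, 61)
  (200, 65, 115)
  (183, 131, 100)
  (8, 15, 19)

3

(97,37,61): 37²+61² = 5090 < 9409 = 97² → obtuse
(200,65,115): 65+115 ≤ 200, not a triangle
(183,131,100): 100²+131² = 27161 < 33489 = 183² → obtuse
(8,15,19): 8²+15² = 289 < 361 = 19² → obtuse
3 of the 4 are obtuse.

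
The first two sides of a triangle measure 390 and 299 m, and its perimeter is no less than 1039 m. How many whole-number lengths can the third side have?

339

Triangle inequality: 91 < x < 689. Perimeter ≥ 1039 gives x ≥ 1039 − 390 − 299 = 350.
So 350 ≤ x < 689; integers 350 through 688: 339 values.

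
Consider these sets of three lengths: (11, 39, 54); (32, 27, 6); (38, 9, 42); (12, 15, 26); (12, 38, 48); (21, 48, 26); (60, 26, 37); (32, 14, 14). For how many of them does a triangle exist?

(11,39,54): 11+39 ≤ 54 → not valid
(6,27,32): 6+27 > 32 → valid
(9,38,42): 9+38 > 42 → valid
(12,15,26): 12+15 > 26 → valid
(12,38,48): 12+38 > 48 → valid
(21,26,48): 21+26 ≤ 48 → not valid
(26,37,60): 26+37 > 60 → valid
(14,14,32): 14+14 ≤ 32 → not valid
5 of the 8 triples form a triangle.

5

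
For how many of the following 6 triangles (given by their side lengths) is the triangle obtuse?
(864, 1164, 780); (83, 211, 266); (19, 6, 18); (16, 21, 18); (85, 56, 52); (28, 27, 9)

3

(864,1164,780): 780²+864² = 1354896 = 1164² → right
(83,211,266): 83²+211² = 51410 < 70756 = 266² → obtuse
(19,6,18): 6²+18² = 360 < 361 = 19² → obtuse
(16,21,18): 16²+18² = 580 > 441 = 21² → acute
(85,56,52): 52²+56² = 5840 < 7225 = 85² → obtuse
(28,27,9): 9²+27² = 810 > 784 = 28² → acute
3 of the 6 are obtuse.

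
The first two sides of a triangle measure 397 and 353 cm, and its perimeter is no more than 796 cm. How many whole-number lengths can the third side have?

2

Triangle inequality: 44 < x < 750. Perimeter ≤ 796 gives x ≤ 796 − 397 − 353 = 46.
So 44 < x ≤ 46; integers 45 through 46: 2 values.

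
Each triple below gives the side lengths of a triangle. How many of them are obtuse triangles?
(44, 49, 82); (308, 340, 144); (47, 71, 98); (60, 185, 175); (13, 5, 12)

2

(44,49,82): 44²+49² = 4337 < 6724 = 82² → obtuse
(308,340,144): 144²+308² = 115600 = 340² → right
(47,71,98): 47²+71² = 7250 < 9604 = 98² → obtuse
(60,185,175): 60²+175² = 34225 = 185² → right
(13,5,12): 5²+12² = 169 = 13² → right
2 of the 5 are obtuse.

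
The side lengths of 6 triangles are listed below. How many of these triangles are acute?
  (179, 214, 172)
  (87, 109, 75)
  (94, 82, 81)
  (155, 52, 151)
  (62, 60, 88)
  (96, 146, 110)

(179,214,172): 172²+179² = 61625 > 45796 = 214² → acute
(87,109,75): 75²+87² = 13194 > 11881 = 109² → acute
(94,82,81): 81²+82² = 13285 > 8836 = 94² → acute
(155,52,151): 52²+151² = 25505 > 24025 = 155² → acute
(62,60,88): 60²+62² = 7444 < 7744 = 88² → obtuse
(96,146,110): 96²+110² = 21316 = 146² → right
4 of the 6 are acute.

4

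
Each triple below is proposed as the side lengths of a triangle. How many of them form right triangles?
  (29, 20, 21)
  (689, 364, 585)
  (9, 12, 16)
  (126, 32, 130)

3

(29,20,21): 20²+21² = 841 = 29² → right
(689,364,585): 364²+585² = 474721 = 689² → right
(9,12,16): 9²+12² = 225 < 256 = 16² → obtuse
(126,32,130): 32²+126² = 16900 = 130² → right
3 of the 4 are right.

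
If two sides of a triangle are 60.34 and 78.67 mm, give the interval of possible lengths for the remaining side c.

By the triangle inequality, c must be less than 60.34 + 78.67 = 139.01 and greater than |60.34 − 78.67| = 18.33.

18.33 < c < 139.01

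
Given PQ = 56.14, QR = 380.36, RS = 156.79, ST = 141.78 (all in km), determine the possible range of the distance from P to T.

The maximum is all hops collinear in one direction: 56.14 + 380.36 + 156.79 + 141.78 = 735.07.
The longest hop is 380.36; the others sum to 354.71. Folding the others back against it leaves at least 380.36 − 354.71 = 25.65.

25.65 ≤ PT ≤ 735.07 km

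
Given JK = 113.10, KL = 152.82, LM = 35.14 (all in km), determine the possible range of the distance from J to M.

The maximum is all hops collinear in one direction: 113.10 + 152.82 + 35.14 = 301.06.
The longest hop is 152.82; the others sum to 148.24. Folding the others back against it leaves at least 152.82 − 148.24 = 4.58.

4.58 ≤ JM ≤ 301.06 km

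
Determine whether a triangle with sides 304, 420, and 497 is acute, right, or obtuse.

acute

Compare the square of the longest side to the sum of squares of the other two: 304² + 420² = 268816 > 247009 = 497².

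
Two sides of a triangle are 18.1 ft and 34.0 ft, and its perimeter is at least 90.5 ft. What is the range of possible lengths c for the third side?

38.4 ≤ c < 52.1 ft

Triangle inequality alone gives 15.9 < c < 52.1.
The perimeter condition gives c ≥ 90.5 − 18.1 − 34.0 = 38.4.
Intersecting the two: 38.4 ≤ c < 52.1.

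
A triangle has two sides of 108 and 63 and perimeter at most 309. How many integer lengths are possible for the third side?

93

Triangle inequality: 45 < x < 171. Perimeter ≤ 309 gives x ≤ 309 − 108 − 63 = 138.
So 45 < x ≤ 138; integers 46 through 138: 93 values.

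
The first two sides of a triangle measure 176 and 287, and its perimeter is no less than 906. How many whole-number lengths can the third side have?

Triangle inequality: 111 < x < 463. Perimeter ≥ 906 gives x ≥ 906 − 176 − 287 = 443.
So 443 ≤ x < 463; integers 443 through 462: 20 values.

20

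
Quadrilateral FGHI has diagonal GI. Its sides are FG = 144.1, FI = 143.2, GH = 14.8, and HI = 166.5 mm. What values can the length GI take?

151.7 < GI < 181.3

From triangle FGI: |144.1 − 143.2| < GI < 144.1 + 143.2, i.e. 0.9 < GI < 287.3.
From triangle HGI: 151.7 < GI < 181.3.
Both must hold, so GI lies in the intersection.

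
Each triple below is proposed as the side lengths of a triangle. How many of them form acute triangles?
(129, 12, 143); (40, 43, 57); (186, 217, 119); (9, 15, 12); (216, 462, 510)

2

(129,12,143): 12+129 ≤ 143, not a triangle
(40,43,57): 40²+43² = 3449 > 3249 = 57² → acute
(186,217,119): 119²+186² = 48757 > 47089 = 217² → acute
(9,15,12): 9²+12² = 225 = 15² → right
(216,462,510): 216²+462² = 260100 = 510² → right
2 of the 5 are acute.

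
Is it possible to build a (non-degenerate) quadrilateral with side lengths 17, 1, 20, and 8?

Yes

A quadrilateral exists iff every side is shorter than the sum of the others — equivalently, the longest side is less than the sum of the rest.
Longest side 20 < 26 (sum of the remaining 3), so yes.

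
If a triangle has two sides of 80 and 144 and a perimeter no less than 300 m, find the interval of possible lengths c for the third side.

76 ≤ c < 224 m

Triangle inequality alone gives 64 < c < 224.
The perimeter condition gives c ≥ 300 − 80 − 144 = 76.
Intersecting the two: 76 ≤ c < 224.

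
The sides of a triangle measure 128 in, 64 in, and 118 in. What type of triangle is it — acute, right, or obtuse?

acute

Compare the square of the longest side to the sum of squares of the other two: 64² + 118² = 18020 > 16384 = 128².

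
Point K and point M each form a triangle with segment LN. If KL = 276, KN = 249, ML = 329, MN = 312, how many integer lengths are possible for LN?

From triangle KLN: 27 < LN < 525.
From triangle MLN: 17 < LN < 641.
Intersection: 27 < LN < 525, so integers 28 through 524: 497 values.

497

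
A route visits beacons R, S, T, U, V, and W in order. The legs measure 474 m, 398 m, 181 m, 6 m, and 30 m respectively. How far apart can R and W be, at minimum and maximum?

The maximum is all hops collinear in one direction: 474 + 398 + 181 + 6 + 30 = 1089.
The longest hop is 474; the others sum to 615. Since 474 ≤ 615, the path can fold back on itself completely, so the minimum distance is 0.

0 ≤ RW ≤ 1089 m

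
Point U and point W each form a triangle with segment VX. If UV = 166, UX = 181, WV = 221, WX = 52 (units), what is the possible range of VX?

169 < VX < 273

From triangle UVX: |166 − 181| < VX < 166 + 181, i.e. 15 < VX < 347.
From triangle WVX: 169 < VX < 273.
Both must hold, so VX lies in the intersection.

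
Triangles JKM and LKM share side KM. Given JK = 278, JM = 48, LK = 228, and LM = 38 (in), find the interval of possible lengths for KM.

From triangle JKM: |278 − 48| < KM < 278 + 48, i.e. 230 < KM < 326.
From triangle LKM: 190 < KM < 266.
Both must hold, so KM lies in the intersection.

230 < KM < 266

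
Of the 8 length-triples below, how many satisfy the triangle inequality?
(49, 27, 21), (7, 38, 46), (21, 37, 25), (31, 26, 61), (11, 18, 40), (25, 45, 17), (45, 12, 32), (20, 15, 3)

1

(21,27,49): 21+27 ≤ 49 → not valid
(7,38,46): 7+38 ≤ 46 → not valid
(21,25,37): 21+25 > 37 → valid
(26,31,61): 26+31 ≤ 61 → not valid
(11,18,40): 11+18 ≤ 40 → not valid
(17,25,45): 17+25 ≤ 45 → not valid
(12,32,45): 12+32 ≤ 45 → not valid
(3,15,20): 3+15 ≤ 20 → not valid
1 of the 8 triples forms a triangle.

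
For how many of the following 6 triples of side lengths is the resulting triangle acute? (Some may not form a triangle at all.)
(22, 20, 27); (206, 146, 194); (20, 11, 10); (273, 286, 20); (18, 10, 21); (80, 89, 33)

2

(22,20,27): 20²+22² = 884 > 729 = 27² → acute
(206,146,194): 146²+194² = 58952 > 42436 = 206² → acute
(20,11,10): 10²+11² = 221 < 400 = 20² → obtuse
(273,286,20): 20²+273² = 74929 < 81796 = 286² → obtuse
(18,10,21): 10²+18² = 424 < 441 = 21² → obtuse
(80,89,33): 33²+80² = 7489 < 7921 = 89² → obtuse
2 of the 6 are acute.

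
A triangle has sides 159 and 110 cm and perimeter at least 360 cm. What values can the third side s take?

Triangle inequality alone gives 49 < s < 269.
The perimeter condition gives s ≥ 360 − 159 − 110 = 91.
Intersecting the two: 91 ≤ s < 269.

91 ≤ s < 269 cm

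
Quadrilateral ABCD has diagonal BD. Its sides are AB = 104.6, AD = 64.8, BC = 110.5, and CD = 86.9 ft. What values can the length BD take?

From triangle ABD: |104.6 − 64.8| < BD < 104.6 + 64.8, i.e. 39.8 < BD < 169.4.
From triangle CBD: 23.6 < BD < 197.4.
Both must hold, so BD lies in the intersection.

39.8 < BD < 169.4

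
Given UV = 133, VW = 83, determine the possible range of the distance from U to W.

50 ≤ UW ≤ 216

By the triangle inequality, |133 − 83| ≤ UW ≤ 133 + 83.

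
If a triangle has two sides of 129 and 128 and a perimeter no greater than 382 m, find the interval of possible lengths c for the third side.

Triangle inequality alone gives 1 < c < 257.
The perimeter condition gives c ≤ 382 − 129 − 128 = 125.
Intersecting the two: 1 < c ≤ 125.

1 < c ≤ 125 m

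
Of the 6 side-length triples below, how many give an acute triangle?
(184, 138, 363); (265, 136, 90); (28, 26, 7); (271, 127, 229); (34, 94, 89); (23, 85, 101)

(184,138,363): 138+184 ≤ 363, not a triangle
(265,136,90): 90+136 ≤ 265, not a triangle
(28,26,7): 7²+26² = 725 < 784 = 28² → obtuse
(271,127,229): 127²+229² = 68570 < 73441 = 271² → obtuse
(34,94,89): 34²+89² = 9077 > 8836 = 94² → acute
(23,85,101): 23²+85² = 7754 < 10201 = 101² → obtuse
1 of the 6 is acute.

1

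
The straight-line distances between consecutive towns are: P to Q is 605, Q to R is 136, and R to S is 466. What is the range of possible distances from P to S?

The maximum is all hops collinear in one direction: 605 + 136 + 466 = 1207.
The longest hop is 605; the others sum to 602. Folding the others back against it leaves at least 605 − 602 = 3.

3 ≤ PS ≤ 1207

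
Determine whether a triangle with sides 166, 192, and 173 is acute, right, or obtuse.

acute

Compare the square of the longest side to the sum of squares of the other two: 166² + 173² = 57485 > 36864 = 192².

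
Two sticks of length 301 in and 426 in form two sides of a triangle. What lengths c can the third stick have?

125 < c < 727

By the triangle inequality, c must be less than 301 + 426 = 727 and greater than |301 − 426| = 125.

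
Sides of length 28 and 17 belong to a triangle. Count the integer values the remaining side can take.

33

The third side lies in the open interval (11, 45).
Integers from 12 to 44 inclusive: 44 − 12 + 1 = 33.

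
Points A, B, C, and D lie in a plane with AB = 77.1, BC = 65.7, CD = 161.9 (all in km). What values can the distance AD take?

19.1 ≤ AD ≤ 304.7 km

The maximum is all hops collinear in one direction: 77.1 + 65.7 + 161.9 = 304.7.
The longest hop is 161.9; the others sum to 142.8. Folding the others back against it leaves at least 161.9 − 142.8 = 19.1.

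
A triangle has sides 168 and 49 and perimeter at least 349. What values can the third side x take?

Triangle inequality alone gives 119 < x < 217.
The perimeter condition gives x ≥ 349 − 168 − 49 = 132.
Intersecting the two: 132 ≤ x < 217.

132 ≤ x < 217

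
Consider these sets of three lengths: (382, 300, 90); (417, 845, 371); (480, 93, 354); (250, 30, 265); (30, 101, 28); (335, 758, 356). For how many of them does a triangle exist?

(90,300,382): 90+300 > 382 → valid
(371,417,845): 371+417 ≤ 845 → not valid
(93,354,480): 93+354 ≤ 480 → not valid
(30,250,265): 30+250 > 265 → valid
(28,30,101): 28+30 ≤ 101 → not valid
(335,356,758): 335+356 ≤ 758 → not valid
2 of the 6 triples form a triangle.

2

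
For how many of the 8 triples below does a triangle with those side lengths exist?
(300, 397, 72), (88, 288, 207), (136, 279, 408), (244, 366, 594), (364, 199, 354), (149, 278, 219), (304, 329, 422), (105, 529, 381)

6

(72,300,397): 72+300 ≤ 397 → not valid
(88,207,288): 88+207 > 288 → valid
(136,279,408): 136+279 > 408 → valid
(244,366,594): 244+366 > 594 → valid
(199,354,364): 199+354 > 364 → valid
(149,219,278): 149+219 > 278 → valid
(304,329,422): 304+329 > 422 → valid
(105,381,529): 105+381 ≤ 529 → not valid
6 of the 8 triples form a triangle.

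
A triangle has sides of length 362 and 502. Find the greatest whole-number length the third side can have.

863

The third side must be strictly less than 362 + 502 = 864.
The largest integer below 864 is 863.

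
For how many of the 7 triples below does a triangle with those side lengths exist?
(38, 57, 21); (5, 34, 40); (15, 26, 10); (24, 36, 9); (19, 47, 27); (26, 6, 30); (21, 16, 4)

2

(21,38,57): 21+38 > 57 → valid
(5,34,40): 5+34 ≤ 40 → not valid
(10,15,26): 10+15 ≤ 26 → not valid
(9,24,36): 9+24 ≤ 36 → not valid
(19,27,47): 19+27 ≤ 47 → not valid
(6,26,30): 6+26 > 30 → valid
(4,16,21): 4+16 ≤ 21 → not valid
2 of the 7 triples form a triangle.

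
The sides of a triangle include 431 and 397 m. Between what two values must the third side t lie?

By the triangle inequality, t must be less than 431 + 397 = 828 and greater than |431 − 397| = 34.

34 < t < 828 (m)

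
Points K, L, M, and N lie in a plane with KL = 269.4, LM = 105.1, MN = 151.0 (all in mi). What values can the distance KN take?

13.3 ≤ KN ≤ 525.5 mi

The maximum is all hops collinear in one direction: 269.4 + 105.1 + 151.0 = 525.5.
The longest hop is 269.4; the others sum to 256.1. Folding the others back against it leaves at least 269.4 − 256.1 = 13.3.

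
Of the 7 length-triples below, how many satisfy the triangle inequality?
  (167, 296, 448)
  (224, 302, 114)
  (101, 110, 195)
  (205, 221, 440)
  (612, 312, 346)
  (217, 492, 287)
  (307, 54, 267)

(167,296,448): 167+296 > 448 → valid
(114,224,302): 114+224 > 302 → valid
(101,110,195): 101+110 > 195 → valid
(205,221,440): 205+221 ≤ 440 → not valid
(312,346,612): 312+346 > 612 → valid
(217,287,492): 217+287 > 492 → valid
(54,267,307): 54+267 > 307 → valid
6 of the 7 triples form a triangle.

6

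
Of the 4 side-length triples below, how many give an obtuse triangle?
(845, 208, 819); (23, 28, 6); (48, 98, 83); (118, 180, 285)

(845,208,819): 208²+819² = 714025 = 845² → right
(23,28,6): 6²+23² = 565 < 784 = 28² → obtuse
(48,98,83): 48²+83² = 9193 < 9604 = 98² → obtuse
(118,180,285): 118²+180² = 46324 < 81225 = 285² → obtuse
3 of the 4 are obtuse.

3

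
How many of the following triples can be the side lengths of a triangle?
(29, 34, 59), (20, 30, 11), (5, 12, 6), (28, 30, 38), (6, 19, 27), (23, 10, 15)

(29,34,59): 29+34 > 59 → valid
(11,20,30): 11+20 > 30 → valid
(5,6,12): 5+6 ≤ 12 → not valid
(28,30,38): 28+30 > 38 → valid
(6,19,27): 6+19 ≤ 27 → not valid
(10,15,23): 10+15 > 23 → valid
4 of the 6 triples form a triangle.

4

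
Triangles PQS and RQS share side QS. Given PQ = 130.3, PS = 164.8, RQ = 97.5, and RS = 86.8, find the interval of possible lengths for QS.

34.5 < QS < 184.3

From triangle PQS: |130.3 − 164.8| < QS < 130.3 + 164.8, i.e. 34.5 < QS < 295.1.
From triangle RQS: 10.7 < QS < 184.3.
Both must hold, so QS lies in the intersection.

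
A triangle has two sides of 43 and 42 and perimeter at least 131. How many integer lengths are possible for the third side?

Triangle inequality: 1 < x < 85. Perimeter ≥ 131 gives x ≥ 131 − 43 − 42 = 46.
So 46 ≤ x < 85; integers 46 through 84: 39 values.

39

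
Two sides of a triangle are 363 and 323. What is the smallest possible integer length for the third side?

The third side must be strictly greater than |363 − 323| = 40.
The smallest integer above 40 is 41.

41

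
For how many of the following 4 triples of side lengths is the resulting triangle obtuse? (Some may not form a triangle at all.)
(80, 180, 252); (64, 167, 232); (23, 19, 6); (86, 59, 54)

(80,180,252): 80²+180² = 38800 < 63504 = 252² → obtuse
(64,167,232): 64+167 ≤ 232, not a triangle
(23,19,6): 6²+19² = 397 < 529 = 23² → obtuse
(86,59,54): 54²+59² = 6397 < 7396 = 86² → obtuse
3 of the 4 are obtuse.

3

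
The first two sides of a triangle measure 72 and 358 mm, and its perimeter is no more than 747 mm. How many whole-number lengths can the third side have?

31

Triangle inequality: 286 < x < 430. Perimeter ≤ 747 gives x ≤ 747 − 72 − 358 = 317.
So 286 < x ≤ 317; integers 287 through 317: 31 values.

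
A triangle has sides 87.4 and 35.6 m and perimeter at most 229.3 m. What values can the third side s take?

Triangle inequality alone gives 51.8 < s < 123.0.
The perimeter condition gives s ≤ 229.3 − 87.4 − 35.6 = 106.3.
Intersecting the two: 51.8 < s ≤ 106.3.

51.8 < s ≤ 106.3 m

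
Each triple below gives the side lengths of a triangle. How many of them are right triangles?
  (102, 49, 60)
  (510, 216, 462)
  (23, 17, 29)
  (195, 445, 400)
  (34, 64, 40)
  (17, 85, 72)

2

(102,49,60): 49²+60² = 6001 < 10404 = 102² → obtuse
(510,216,462): 216²+462² = 260100 = 510² → right
(23,17,29): 17²+23² = 818 < 841 = 29² → obtuse
(195,445,400): 195²+400² = 198025 = 445² → right
(34,64,40): 34²+40² = 2756 < 4096 = 64² → obtuse
(17,85,72): 17²+72² = 5473 < 7225 = 85² → obtuse
2 of the 6 are right.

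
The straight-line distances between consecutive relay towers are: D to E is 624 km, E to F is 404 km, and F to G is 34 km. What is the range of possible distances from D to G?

186 ≤ DG ≤ 1062 km

The maximum is all hops collinear in one direction: 624 + 404 + 34 = 1062.
The longest hop is 624; the others sum to 438. Folding the others back against it leaves at least 624 − 438 = 186.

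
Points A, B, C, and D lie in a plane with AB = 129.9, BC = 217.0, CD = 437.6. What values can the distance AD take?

The maximum is all hops collinear in one direction: 129.9 + 217.0 + 437.6 = 784.5.
The longest hop is 437.6; the others sum to 346.9. Folding the others back against it leaves at least 437.6 − 346.9 = 90.7.

90.7 ≤ AD ≤ 784.5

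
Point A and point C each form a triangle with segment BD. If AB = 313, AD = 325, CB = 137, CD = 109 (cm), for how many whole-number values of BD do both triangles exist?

217

From triangle ABD: 12 < BD < 638.
From triangle CBD: 28 < BD < 246.
Intersection: 28 < BD < 246, so integers 29 through 245: 217 values.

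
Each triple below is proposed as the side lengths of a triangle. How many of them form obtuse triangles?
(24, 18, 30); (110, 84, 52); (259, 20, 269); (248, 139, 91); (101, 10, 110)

(24,18,30): 18²+24² = 900 = 30² → right
(110,84,52): 52²+84² = 9760 < 12100 = 110² → obtuse
(259,20,269): 20²+259² = 67481 < 72361 = 269² → obtuse
(248,139,91): 91+139 ≤ 248, not a triangle
(101,10,110): 10²+101² = 10301 < 12100 = 110² → obtuse
3 of the 5 are obtuse.

3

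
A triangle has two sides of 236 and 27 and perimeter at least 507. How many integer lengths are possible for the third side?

Triangle inequality: 209 < x < 263. Perimeter ≥ 507 gives x ≥ 507 − 236 − 27 = 244.
So 244 ≤ x < 263; integers 244 through 262: 19 values.

19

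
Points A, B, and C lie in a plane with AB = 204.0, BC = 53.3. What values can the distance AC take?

150.7 ≤ AC ≤ 257.3

By the triangle inequality, |204.0 − 53.3| ≤ AC ≤ 204.0 + 53.3.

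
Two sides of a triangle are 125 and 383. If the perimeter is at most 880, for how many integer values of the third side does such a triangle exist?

Triangle inequality: 258 < x < 508. Perimeter ≤ 880 gives x ≤ 880 − 125 − 383 = 372.
So 258 < x ≤ 372; integers 259 through 372: 114 values.

114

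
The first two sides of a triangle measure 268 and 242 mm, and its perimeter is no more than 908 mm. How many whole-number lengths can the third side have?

372

Triangle inequality: 26 < x < 510. Perimeter ≤ 908 gives x ≤ 908 − 268 − 242 = 398.
So 26 < x ≤ 398; integers 27 through 398: 372 values.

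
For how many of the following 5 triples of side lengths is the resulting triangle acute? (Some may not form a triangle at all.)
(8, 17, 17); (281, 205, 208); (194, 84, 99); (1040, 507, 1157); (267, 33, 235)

2

(8,17,17): 8²+17² = 353 > 289 = 17² → acute
(281,205,208): 205²+208² = 85289 > 78961 = 281² → acute
(194,84,99): 84+99 ≤ 194, not a triangle
(1040,507,1157): 507²+1040² = 1338649 = 1157² → right
(267,33,235): 33²+235² = 56314 < 71289 = 267² → obtuse
2 of the 5 are acute.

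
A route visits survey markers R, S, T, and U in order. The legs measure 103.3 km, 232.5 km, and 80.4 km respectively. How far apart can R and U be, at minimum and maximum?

The maximum is all hops collinear in one direction: 103.3 + 232.5 + 80.4 = 416.2.
The longest hop is 232.5; the others sum to 183.7. Folding the others back against it leaves at least 232.5 − 183.7 = 48.8.

48.8 ≤ RU ≤ 416.2 km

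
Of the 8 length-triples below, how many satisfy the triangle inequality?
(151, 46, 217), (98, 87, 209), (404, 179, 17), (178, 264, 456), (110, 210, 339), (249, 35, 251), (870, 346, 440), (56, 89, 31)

1

(46,151,217): 46+151 ≤ 217 → not valid
(87,98,209): 87+98 ≤ 209 → not valid
(17,179,404): 17+179 ≤ 404 → not valid
(178,264,456): 178+264 ≤ 456 → not valid
(110,210,339): 110+210 ≤ 339 → not valid
(35,249,251): 35+249 > 251 → valid
(346,440,870): 346+440 ≤ 870 → not valid
(31,56,89): 31+56 ≤ 89 → not valid
1 of the 8 triples forms a triangle.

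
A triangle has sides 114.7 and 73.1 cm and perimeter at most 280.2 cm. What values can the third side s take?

Triangle inequality alone gives 41.6 < s < 187.8.
The perimeter condition gives s ≤ 280.2 − 114.7 − 73.1 = 92.4.
Intersecting the two: 41.6 < s ≤ 92.4.

41.6 < s ≤ 92.4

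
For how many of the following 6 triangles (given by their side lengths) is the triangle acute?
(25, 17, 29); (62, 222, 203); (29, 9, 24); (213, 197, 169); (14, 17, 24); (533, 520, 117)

2

(25,17,29): 17²+25² = 914 > 841 = 29² → acute
(62,222,203): 62²+203² = 45053 < 49284 = 222² → obtuse
(29,9,24): 9²+24² = 657 < 841 = 29² → obtuse
(213,197,169): 169²+197² = 67370 > 45369 = 213² → acute
(14,17,24): 14²+17² = 485 < 576 = 24² → obtuse
(533,520,117): 117²+520² = 284089 = 533² → right
2 of the 6 are acute.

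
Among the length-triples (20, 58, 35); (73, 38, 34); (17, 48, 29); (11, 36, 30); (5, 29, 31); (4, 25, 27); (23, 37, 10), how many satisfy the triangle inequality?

3

(20,35,58): 20+35 ≤ 58 → not valid
(34,38,73): 34+38 ≤ 73 → not valid
(17,29,48): 17+29 ≤ 48 → not valid
(11,30,36): 11+30 > 36 → valid
(5,29,31): 5+29 > 31 → valid
(4,25,27): 4+25 > 27 → valid
(10,23,37): 10+23 ≤ 37 → not valid
3 of the 7 triples form a triangle.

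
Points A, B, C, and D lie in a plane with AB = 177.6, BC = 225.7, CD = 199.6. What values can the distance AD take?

0 ≤ AD ≤ 602.9

The maximum is all hops collinear in one direction: 177.6 + 225.7 + 199.6 = 602.9.
The longest hop is 225.7; the others sum to 377.2. Since 225.7 ≤ 377.2, the path can fold back on itself completely, so the minimum distance is 0.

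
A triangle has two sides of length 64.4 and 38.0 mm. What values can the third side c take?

26.4 < c < 102.4

By the triangle inequality, c must be less than 64.4 + 38.0 = 102.4 and greater than |64.4 − 38.0| = 26.4.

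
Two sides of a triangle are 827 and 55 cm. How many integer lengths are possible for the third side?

109

The third side lies in the open interval (772, 882).
Integers from 773 to 881 inclusive: 881 − 773 + 1 = 109.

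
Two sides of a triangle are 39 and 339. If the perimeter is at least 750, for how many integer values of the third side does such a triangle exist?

Triangle inequality: 300 < x < 378. Perimeter ≥ 750 gives x ≥ 750 − 39 − 339 = 372.
So 372 ≤ x < 378; integers 372 through 377: 6 values.

6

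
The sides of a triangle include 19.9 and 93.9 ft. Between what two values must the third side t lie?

By the triangle inequality, t must be less than 19.9 + 93.9 = 113.8 and greater than |19.9 − 93.9| = 74.0.

74.0 < t < 113.8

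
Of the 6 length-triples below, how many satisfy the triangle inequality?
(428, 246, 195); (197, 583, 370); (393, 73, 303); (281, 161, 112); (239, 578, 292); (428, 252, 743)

1

(195,246,428): 195+246 > 428 → valid
(197,370,583): 197+370 ≤ 583 → not valid
(73,303,393): 73+303 ≤ 393 → not valid
(112,161,281): 112+161 ≤ 281 → not valid
(239,292,578): 239+292 ≤ 578 → not valid
(252,428,743): 252+428 ≤ 743 → not valid
1 of the 6 triples forms a triangle.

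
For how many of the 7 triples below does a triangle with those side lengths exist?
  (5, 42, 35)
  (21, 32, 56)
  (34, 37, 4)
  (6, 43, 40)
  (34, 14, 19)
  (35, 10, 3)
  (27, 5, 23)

3

(5,35,42): 5+35 ≤ 42 → not valid
(21,32,56): 21+32 ≤ 56 → not valid
(4,34,37): 4+34 > 37 → valid
(6,40,43): 6+40 > 43 → valid
(14,19,34): 14+19 ≤ 34 → not valid
(3,10,35): 3+10 ≤ 35 → not valid
(5,23,27): 5+23 > 27 → valid
3 of the 7 triples form a triangle.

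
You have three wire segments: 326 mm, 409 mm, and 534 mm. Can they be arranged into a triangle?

The longest side is 534, and the other two sum to 735.
Since 735 > 534, the triangle inequality holds.

Yes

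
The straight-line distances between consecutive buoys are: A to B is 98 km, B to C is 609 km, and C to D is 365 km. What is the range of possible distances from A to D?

The maximum is all hops collinear in one direction: 98 + 609 + 365 = 1072.
The longest hop is 609; the others sum to 463. Folding the others back against it leaves at least 609 − 463 = 146.

146 ≤ AD ≤ 1072 km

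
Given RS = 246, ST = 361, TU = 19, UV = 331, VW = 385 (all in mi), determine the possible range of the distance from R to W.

0 ≤ RW ≤ 1342 mi

The maximum is all hops collinear in one direction: 246 + 361 + 19 + 331 + 385 = 1342.
The longest hop is 385; the others sum to 957. Since 385 ≤ 957, the path can fold back on itself completely, so the minimum distance is 0.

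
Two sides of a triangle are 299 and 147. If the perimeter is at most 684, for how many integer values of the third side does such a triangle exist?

86

Triangle inequality: 152 < x < 446. Perimeter ≤ 684 gives x ≤ 684 − 299 − 147 = 238.
So 152 < x ≤ 238; integers 153 through 238: 86 values.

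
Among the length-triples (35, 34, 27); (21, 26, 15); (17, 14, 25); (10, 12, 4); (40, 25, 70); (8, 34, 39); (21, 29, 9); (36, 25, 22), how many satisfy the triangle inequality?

(27,34,35): 27+34 > 35 → valid
(15,21,26): 15+21 > 26 → valid
(14,17,25): 14+17 > 25 → valid
(4,10,12): 4+10 > 12 → valid
(25,40,70): 25+40 ≤ 70 → not valid
(8,34,39): 8+34 > 39 → valid
(9,21,29): 9+21 > 29 → valid
(22,25,36): 22+25 > 36 → valid
7 of the 8 triples form a triangle.

7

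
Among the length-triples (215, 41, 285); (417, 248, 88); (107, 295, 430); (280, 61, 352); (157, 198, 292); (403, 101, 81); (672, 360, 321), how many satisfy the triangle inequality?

(41,215,285): 41+215 ≤ 285 → not valid
(88,248,417): 88+248 ≤ 417 → not valid
(107,295,430): 107+295 ≤ 430 → not valid
(61,280,352): 61+280 ≤ 352 → not valid
(157,198,292): 157+198 > 292 → valid
(81,101,403): 81+101 ≤ 403 → not valid
(321,360,672): 321+360 > 672 → valid
2 of the 7 triples form a triangle.

2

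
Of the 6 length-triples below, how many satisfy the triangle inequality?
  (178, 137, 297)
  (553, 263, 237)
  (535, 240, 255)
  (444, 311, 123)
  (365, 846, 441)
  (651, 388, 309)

(137,178,297): 137+178 > 297 → valid
(237,263,553): 237+263 ≤ 553 → not valid
(240,255,535): 240+255 ≤ 535 → not valid
(123,311,444): 123+311 ≤ 444 → not valid
(365,441,846): 365+441 ≤ 846 → not valid
(309,388,651): 309+388 > 651 → valid
2 of the 6 triples form a triangle.

2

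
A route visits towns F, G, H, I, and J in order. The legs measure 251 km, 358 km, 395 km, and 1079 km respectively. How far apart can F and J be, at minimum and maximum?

The maximum is all hops collinear in one direction: 251 + 358 + 395 + 1079 = 2083.
The longest hop is 1079; the others sum to 1004. Folding the others back against it leaves at least 1079 − 1004 = 75.

75 ≤ FJ ≤ 2083 km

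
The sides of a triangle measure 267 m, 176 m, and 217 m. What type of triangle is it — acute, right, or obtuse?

acute

Compare the square of the longest side to the sum of squares of the other two: 176² + 217² = 78065 > 71289 = 267².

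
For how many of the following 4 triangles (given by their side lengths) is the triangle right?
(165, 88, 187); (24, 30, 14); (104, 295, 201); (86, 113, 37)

(165,88,187): 88²+165² = 34969 = 187² → right
(24,30,14): 14²+24² = 772 < 900 = 30² → obtuse
(104,295,201): 104²+201² = 51217 < 87025 = 295² → obtuse
(86,113,37): 37²+86² = 8765 < 12769 = 113² → obtuse
1 of the 4 is right.

1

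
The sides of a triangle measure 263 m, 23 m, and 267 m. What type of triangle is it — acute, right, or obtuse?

obtuse

Compare the square of the longest side to the sum of squares of the other two: 23² + 263² = 69698 < 71289 = 267².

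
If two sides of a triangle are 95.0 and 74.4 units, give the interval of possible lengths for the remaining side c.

20.6 < c < 169.4 (units)

By the triangle inequality, c must be less than 95.0 + 74.4 = 169.4 and greater than |95.0 − 74.4| = 20.6.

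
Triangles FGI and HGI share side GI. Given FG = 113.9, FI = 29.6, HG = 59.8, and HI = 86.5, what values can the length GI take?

84.3 < GI < 143.5

From triangle FGI: |113.9 − 29.6| < GI < 113.9 + 29.6, i.e. 84.3 < GI < 143.5.
From triangle HGI: 26.7 < GI < 146.3.
Both must hold, so GI lies in the intersection.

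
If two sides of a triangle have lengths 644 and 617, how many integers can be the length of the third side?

The third side lies in the open interval (27, 1261).
Integers from 28 to 1260 inclusive: 1260 − 28 + 1 = 1233.

1233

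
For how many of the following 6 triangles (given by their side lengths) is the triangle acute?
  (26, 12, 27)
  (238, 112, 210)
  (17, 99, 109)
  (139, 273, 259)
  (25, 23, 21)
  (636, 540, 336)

(26,12,27): 12²+26² = 820 > 729 = 27² → acute
(238,112,210): 112²+210² = 56644 = 238² → right
(17,99,109): 17²+99² = 10090 < 11881 = 109² → obtuse
(139,273,259): 139²+259² = 86402 > 74529 = 273² → acute
(25,23,21): 21²+23² = 970 > 625 = 25² → acute
(636,540,336): 336²+540² = 404496 = 636² → right
3 of the 6 are acute.

3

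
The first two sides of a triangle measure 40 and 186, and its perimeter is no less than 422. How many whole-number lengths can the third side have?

Triangle inequality: 146 < x < 226. Perimeter ≥ 422 gives x ≥ 422 − 40 − 186 = 196.
So 196 ≤ x < 226; integers 196 through 225: 30 values.

30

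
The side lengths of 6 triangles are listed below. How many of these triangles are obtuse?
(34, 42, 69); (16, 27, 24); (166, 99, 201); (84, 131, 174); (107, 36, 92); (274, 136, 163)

5

(34,42,69): 34²+42² = 2920 < 4761 = 69² → obtuse
(16,27,24): 16²+24² = 832 > 729 = 27² → acute
(166,99,201): 99²+166² = 37357 < 40401 = 201² → obtuse
(84,131,174): 84²+131² = 24217 < 30276 = 174² → obtuse
(107,36,92): 36²+92² = 9760 < 11449 = 107² → obtuse
(274,136,163): 136²+163² = 45065 < 75076 = 274² → obtuse
5 of the 6 are obtuse.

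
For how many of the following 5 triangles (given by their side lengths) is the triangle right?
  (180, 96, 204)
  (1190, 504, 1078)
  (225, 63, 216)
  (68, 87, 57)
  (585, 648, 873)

(180,96,204): 96²+180² = 41616 = 204² → right
(1190,504,1078): 504²+1078² = 1416100 = 1190² → right
(225,63,216): 63²+216² = 50625 = 225² → right
(68,87,57): 57²+68² = 7873 > 7569 = 87² → acute
(585,648,873): 585²+648² = 762129 = 873² → right
4 of the 5 are right.

4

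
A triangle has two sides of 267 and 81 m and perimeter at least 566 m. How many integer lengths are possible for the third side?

130

Triangle inequality: 186 < x < 348. Perimeter ≥ 566 gives x ≥ 566 − 267 − 81 = 218.
So 218 ≤ x < 348; integers 218 through 347: 130 values.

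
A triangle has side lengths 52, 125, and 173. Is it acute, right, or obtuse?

obtuse

Compare the square of the longest side to the sum of squares of the other two: 52² + 125² = 18329 < 29929 = 173².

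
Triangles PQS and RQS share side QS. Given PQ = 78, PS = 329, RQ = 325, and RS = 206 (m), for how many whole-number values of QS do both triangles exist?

155

From triangle PQS: 251 < QS < 407.
From triangle RQS: 119 < QS < 531.
Intersection: 251 < QS < 407, so integers 252 through 406: 155 values.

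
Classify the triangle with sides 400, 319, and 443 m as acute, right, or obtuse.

Compare the square of the longest side to the sum of squares of the other two: 319² + 400² = 261761 > 196249 = 443².

acute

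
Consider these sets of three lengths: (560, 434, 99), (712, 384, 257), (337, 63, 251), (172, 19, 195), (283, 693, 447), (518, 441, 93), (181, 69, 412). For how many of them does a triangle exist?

2

(99,434,560): 99+434 ≤ 560 → not valid
(257,384,712): 257+384 ≤ 712 → not valid
(63,251,337): 63+251 ≤ 337 → not valid
(19,172,195): 19+172 ≤ 195 → not valid
(283,447,693): 283+447 > 693 → valid
(93,441,518): 93+441 > 518 → valid
(69,181,412): 69+181 ≤ 412 → not valid
2 of the 7 triples form a triangle.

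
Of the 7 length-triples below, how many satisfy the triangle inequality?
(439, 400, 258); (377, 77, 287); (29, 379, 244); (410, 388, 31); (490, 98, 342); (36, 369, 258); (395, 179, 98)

(258,400,439): 258+400 > 439 → valid
(77,287,377): 77+287 ≤ 377 → not valid
(29,244,379): 29+244 ≤ 379 → not valid
(31,388,410): 31+388 > 410 → valid
(98,342,490): 98+342 ≤ 490 → not valid
(36,258,369): 36+258 ≤ 369 → not valid
(98,179,395): 98+179 ≤ 395 → not valid
2 of the 7 triples form a triangle.

2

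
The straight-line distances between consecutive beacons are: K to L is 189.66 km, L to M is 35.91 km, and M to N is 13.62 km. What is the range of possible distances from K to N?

140.13 ≤ KN ≤ 239.19 km

The maximum is all hops collinear in one direction: 189.66 + 35.91 + 13.62 = 239.19.
The longest hop is 189.66; the others sum to 49.53. Folding the others back against it leaves at least 189.66 − 49.53 = 140.13.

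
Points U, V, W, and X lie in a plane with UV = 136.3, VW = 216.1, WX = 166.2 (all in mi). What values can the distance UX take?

0 ≤ UX ≤ 518.6 mi

The maximum is all hops collinear in one direction: 136.3 + 216.1 + 166.2 = 518.6.
The longest hop is 216.1; the others sum to 302.5. Since 216.1 ≤ 302.5, the path can fold back on itself completely, so the minimum distance is 0.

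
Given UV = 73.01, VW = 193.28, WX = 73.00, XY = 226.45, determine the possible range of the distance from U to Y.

The maximum is all hops collinear in one direction: 73.01 + 193.28 + 73.00 + 226.45 = 565.74.
The longest hop is 226.45; the others sum to 339.29. Since 226.45 ≤ 339.29, the path can fold back on itself completely, so the minimum distance is 0.

0 ≤ UY ≤ 565.74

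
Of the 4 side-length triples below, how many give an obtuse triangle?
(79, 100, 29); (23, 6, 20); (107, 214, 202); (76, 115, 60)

3

(79,100,29): 29²+79² = 7082 < 10000 = 100² → obtuse
(23,6,20): 6²+20² = 436 < 529 = 23² → obtuse
(107,214,202): 107²+202² = 52253 > 45796 = 214² → acute
(76,115,60): 60²+76² = 9376 < 13225 = 115² → obtuse
3 of the 4 are obtuse.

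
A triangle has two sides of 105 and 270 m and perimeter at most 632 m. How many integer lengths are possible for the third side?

92

Triangle inequality: 165 < x < 375. Perimeter ≤ 632 gives x ≤ 632 − 105 − 270 = 257.
So 165 < x ≤ 257; integers 166 through 257: 92 values.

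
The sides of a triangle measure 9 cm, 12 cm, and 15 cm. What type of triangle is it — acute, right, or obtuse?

right

Compare the square of the longest side to the sum of squares of the other two: 9² + 12² = 225 = 15².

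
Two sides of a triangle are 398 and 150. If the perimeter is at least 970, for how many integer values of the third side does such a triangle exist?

126

Triangle inequality: 248 < x < 548. Perimeter ≥ 970 gives x ≥ 970 − 398 − 150 = 422.
So 422 ≤ x < 548; integers 422 through 547: 126 values.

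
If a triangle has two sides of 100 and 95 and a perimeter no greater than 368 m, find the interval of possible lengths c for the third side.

Triangle inequality alone gives 5 < c < 195.
The perimeter condition gives c ≤ 368 − 100 − 95 = 173.
Intersecting the two: 5 < c ≤ 173.

5 < c ≤ 173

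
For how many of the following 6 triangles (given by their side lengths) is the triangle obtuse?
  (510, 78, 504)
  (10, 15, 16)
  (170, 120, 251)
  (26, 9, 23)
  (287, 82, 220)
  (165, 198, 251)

3

(510,78,504): 78²+504² = 260100 = 510² → right
(10,15,16): 10²+15² = 325 > 256 = 16² → acute
(170,120,251): 120²+170² = 43300 < 63001 = 251² → obtuse
(26,9,23): 9²+23² = 610 < 676 = 26² → obtuse
(287,82,220): 82²+220² = 55124 < 82369 = 287² → obtuse
(165,198,251): 165²+198² = 66429 > 63001 = 251² → acute
3 of the 6 are obtuse.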